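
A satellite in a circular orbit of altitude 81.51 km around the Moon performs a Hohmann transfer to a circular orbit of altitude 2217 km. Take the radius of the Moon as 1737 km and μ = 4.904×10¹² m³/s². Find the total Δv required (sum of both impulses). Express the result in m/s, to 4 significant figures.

r₁ = 1737 + 81.51 = 1818.5 km = 1.8185×10⁶ m.
r₂ = 1737 + 2217 = 3954.0 km = 3.9540×10⁶ m.
Transfer ellipse a_t = (r₁ + r₂)/2 = 2.886×10⁶ m.
At r₁: circular v_c1 = √(μ/r₁) = 1642 m/s; transfer-perilune v_p = √[μ(2/r₁ − 1/a_t)] = 1922 m/s.
Δv₁ = v_p − v_c1 = 279.9 m/s.
At r₂: circular v_c2 = √(μ/r₂) = 1114 m/s; transfer-apolune v_a = √[μ(2/r₂ − 1/a_t)] = 884.0 m/s.
Δv₂ = v_c2 − v_a = 229.7 m/s.
Total Δv = Δv₁ + Δv₂ = 509.6 m/s.

Δv_total ≈ 509.6 m/s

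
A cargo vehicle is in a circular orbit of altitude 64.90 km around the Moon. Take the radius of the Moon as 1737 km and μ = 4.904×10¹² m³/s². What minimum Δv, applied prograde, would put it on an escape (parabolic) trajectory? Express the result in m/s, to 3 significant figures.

Δv ≈ 683 m/s

r = 1737 + 64.90 = 1801.9 km = 1.8019×10⁶ m.
Circular speed v_c = √(μ/r) = 1650 m/s.
Escape speed v_esc = √(2μ/r) = √2 × v_c = 2333 m/s.
Δv = v_esc − v_c = 683.3 m/s.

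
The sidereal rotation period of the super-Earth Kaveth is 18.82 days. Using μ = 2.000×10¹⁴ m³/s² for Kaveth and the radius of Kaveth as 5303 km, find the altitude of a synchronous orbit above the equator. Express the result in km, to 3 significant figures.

h_sync ≈ 2.32×10⁵ km

T = 18.82 days = 1.626×10⁶ s.
A synchronous orbit has period T, so by Kepler's third law a = (μT²/4π²)^(1/3).
μT²/4π² = 2.000×10¹⁴ × (1.626×10⁶)² / 39.48 = 1.339×10²⁵ m³.
a = 2.375×10⁸ m = 2.3749×10⁵ km.
Altitude h = a − R = 2.3749×10⁵ − 5303 = 2.3219×10⁵ km.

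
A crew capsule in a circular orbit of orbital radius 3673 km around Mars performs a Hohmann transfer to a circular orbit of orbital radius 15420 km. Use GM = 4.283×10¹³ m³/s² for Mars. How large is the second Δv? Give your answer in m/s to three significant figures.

Δv ≈ 633 m/s

r₁ = 3673 km = 3.673×10⁶ m.
r₂ = 15420 km = 1.542×10⁷ m.
Transfer ellipse a_t = (r₁ + r₂)/2 = 9.546×10⁶ m.
At r₁: circular v_c1 = √(μ/r₁) = 3415 m/s; transfer-periapsis v_p = √[μ(2/r₁ − 1/a_t)] = 4340 m/s.
At r₂: circular v_c2 = √(μ/r₂) = 1667 m/s; transfer-apoapsis v_a = √[μ(2/r₂ − 1/a_t)] = 1034 m/s.
Δv₂ = v_c2 − v_a = 632.8 m/s.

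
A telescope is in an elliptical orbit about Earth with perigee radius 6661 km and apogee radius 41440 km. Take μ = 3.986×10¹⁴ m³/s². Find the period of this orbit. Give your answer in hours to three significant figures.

T ≈ 10.3 hours

Semi-major axis a = (r_p + r_a)/2 = (6661.0 + 41440)/2 = 24050 km = 2.405×10⁷ m.
By Kepler's third law T = 2π√(a³/μ) = 2π × 5.908×10³ = 3.712×10⁴ s.
= 10.31 hours.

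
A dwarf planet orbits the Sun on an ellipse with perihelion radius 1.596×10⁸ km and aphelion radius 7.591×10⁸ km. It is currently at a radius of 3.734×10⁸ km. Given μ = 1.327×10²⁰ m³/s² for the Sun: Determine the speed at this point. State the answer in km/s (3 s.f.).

v ≈ 20.5 km/s

Semi-major axis a = (r_p + r_a)/2 = 4.5935×10⁸ km = 4.594×10¹¹ m.
Vis-viva: v² = μ(2/r − 1/a) = 1.327×10²⁰ × (5.356×10⁻¹² − 2.177×10⁻¹²) = 4.219×10⁸ m²/s².
v = 20540 m/s = 20.54 km/s.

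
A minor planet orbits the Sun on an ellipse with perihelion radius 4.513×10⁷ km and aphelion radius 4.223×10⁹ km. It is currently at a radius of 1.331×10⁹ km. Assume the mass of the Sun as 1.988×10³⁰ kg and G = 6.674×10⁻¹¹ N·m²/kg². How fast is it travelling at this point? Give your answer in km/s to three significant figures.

μ = GM = 6.674×10⁻¹¹ × 1.988×10³⁰ = 1.327×10²⁰ m³/s².
Semi-major axis a = (r_p + r_a)/2 = 2.1341×10⁹ km = 2.134×10¹² m.
Vis-viva: v² = μ(2/r − 1/a) = 1.327×10²⁰ × (1.503×10⁻¹² − 4.686×10⁻¹³) = 1.372×10⁸ m²/s².
v = 11710 m/s = 11.71 km/s.

v ≈ 11.7 km/s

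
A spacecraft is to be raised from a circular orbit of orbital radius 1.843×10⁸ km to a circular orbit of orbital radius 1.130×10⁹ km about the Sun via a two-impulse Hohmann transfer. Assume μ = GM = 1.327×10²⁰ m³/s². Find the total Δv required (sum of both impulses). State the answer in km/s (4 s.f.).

Δv_total ≈ 13.45 km/s

r₁ = 1.843×10⁸ km = 1.843×10¹¹ m.
r₂ = 1.130×10⁹ km = 1.130×10¹² m.
Transfer ellipse a_t = (r₁ + r₂)/2 = 6.572×10¹¹ m.
At r₁: circular v_c1 = √(μ/r₁) = 26830 m/s; transfer-perihelion v_p = √[μ(2/r₁ − 1/a_t)] = 35190 m/s.
Δv₁ = v_p − v_c1 = 8354 m/s.
At r₂: circular v_c2 = √(μ/r₂) = 10840 m/s; transfer-aphelion v_a = √[μ(2/r₂ − 1/a_t)] = 5739 m/s.
Δv₂ = v_c2 − v_a = 5098 m/s.
Total Δv = Δv₁ + Δv₂ = 13450 m/s = 13.45 km/s.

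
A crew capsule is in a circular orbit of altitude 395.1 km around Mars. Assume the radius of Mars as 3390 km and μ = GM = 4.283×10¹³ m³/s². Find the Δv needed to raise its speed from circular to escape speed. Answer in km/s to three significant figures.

Δv ≈ 1.39 km/s

r = 3390 + 395.1 = 3785.1 km = 3.7851×10⁶ m.
Circular speed v_c = √(μ/r) = 3364 m/s.
Escape speed v_esc = √(2μ/r) = √2 × v_c = 4757 m/s.
Δv = v_esc − v_c = 1393 m/s = 1.393 km/s.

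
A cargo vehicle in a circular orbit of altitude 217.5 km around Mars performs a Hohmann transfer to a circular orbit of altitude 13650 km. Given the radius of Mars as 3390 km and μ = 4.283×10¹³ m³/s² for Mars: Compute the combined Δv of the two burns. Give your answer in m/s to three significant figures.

r₁ = 3390 + 217.5 = 3607.5 km = 3.6075×10⁶ m.
r₂ = 3390 + 13650 = 17040 km = 1.7040×10⁷ m.
Transfer ellipse a_t = (r₁ + r₂)/2 = 1.032×10⁷ m.
At r₁: circular v_c1 = √(μ/r₁) = 3446 m/s; transfer-periapsis v_p = √[μ(2/r₁ − 1/a_t)] = 4427 m/s.
Δv₁ = v_p − v_c1 = 981.1 m/s.
At r₂: circular v_c2 = √(μ/r₂) = 1585 m/s; transfer-apoapsis v_a = √[μ(2/r₂ − 1/a_t)] = 937.2 m/s.
Δv₂ = v_c2 − v_a = 648.2 m/s.
Total Δv = Δv₁ + Δv₂ = 1629 m/s.

Δv_total ≈ 1630 m/s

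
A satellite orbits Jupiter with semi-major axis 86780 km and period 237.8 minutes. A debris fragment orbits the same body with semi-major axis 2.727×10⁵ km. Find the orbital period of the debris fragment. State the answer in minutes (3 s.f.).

Kepler's third law: T² ∝ a³, so T₂ = T₁ (a₂/a₁)^(3/2).
a₂/a₁ = 3.142, (a₂/a₁)^(3/2) = 5.571.
T₂ = 237.8 × 5.571 = 1325 minutes.

T₂ ≈ 1320 minutes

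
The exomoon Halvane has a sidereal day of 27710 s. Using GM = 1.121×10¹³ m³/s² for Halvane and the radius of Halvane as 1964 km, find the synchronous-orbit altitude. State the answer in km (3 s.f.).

A synchronous orbit has period T, so by Kepler's third law a = (μT²/4π²)^(1/3).
μT²/4π² = 1.121×10¹³ × (2.771×10⁴)² / 39.48 = 2.180×10²⁰ m³.
a = 6.019×10⁶ m = 6018.8 km.
Altitude h = a − R = 6018.8 − 1964 = 4054.8 km.

h_sync ≈ 4050 km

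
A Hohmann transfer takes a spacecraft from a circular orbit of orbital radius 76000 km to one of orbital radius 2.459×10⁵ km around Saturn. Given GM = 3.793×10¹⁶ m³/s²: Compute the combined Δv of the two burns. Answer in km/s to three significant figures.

r₁ = 76000 km = 7.600×10⁷ m.
r₂ = 2.459×10⁵ km = 2.459×10⁸ m.
Transfer ellipse a_t = (r₁ + r₂)/2 = 1.610×10⁸ m.
At r₁: circular v_c1 = √(μ/r₁) = 22340 m/s; transfer-perikrone v_p = √[μ(2/r₁ − 1/a_t)] = 27610 m/s.
Δv₁ = v_p − v_c1 = 5273 m/s.
At r₂: circular v_c2 = √(μ/r₂) = 12420 m/s; transfer-apokrone v_a = √[μ(2/r₂ − 1/a_t)] = 8534 m/s.
Δv₂ = v_c2 − v_a = 3885 m/s.
Total Δv = Δv₁ + Δv₂ = 9159 m/s = 9.159 km/s.

Δv_total ≈ 9.16 km/s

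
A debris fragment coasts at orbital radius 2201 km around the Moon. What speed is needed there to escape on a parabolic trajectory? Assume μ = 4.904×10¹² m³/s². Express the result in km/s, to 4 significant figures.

r = 2201 km = 2.201×10⁶ m.
Escape speed v_esc = √(2μ/r) = √(2 × 4.904×10¹² / 2.201×10⁶) = √(4.456×10⁶) = 2111 m/s.
= 2.111 km/s.

v_esc ≈ 2.111 km/s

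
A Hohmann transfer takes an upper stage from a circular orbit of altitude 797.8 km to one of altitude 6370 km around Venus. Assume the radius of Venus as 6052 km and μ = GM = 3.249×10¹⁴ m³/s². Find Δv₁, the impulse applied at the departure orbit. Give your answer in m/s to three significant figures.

Δv ≈ 933 m/s

r₁ = 6052 + 797.8 = 6849.8 km = 6.8498×10⁶ m.
r₂ = 6052 + 6370 = 12422 km = 1.2422×10⁷ m.
Transfer ellipse a_t = (r₁ + r₂)/2 = 9.636×10⁶ m.
At r₁: circular v_c1 = √(μ/r₁) = 6887 m/s; transfer-periapsis v_p = √[μ(2/r₁ − 1/a_t)] = 7820 m/s.
Δv₁ = v_p − v_c1 = 932.5 m/s.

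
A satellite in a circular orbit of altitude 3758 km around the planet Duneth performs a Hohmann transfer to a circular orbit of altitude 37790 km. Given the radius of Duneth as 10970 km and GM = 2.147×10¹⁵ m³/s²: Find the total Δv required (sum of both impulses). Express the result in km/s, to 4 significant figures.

r₁ = 10970 + 3758 = 14728 km = 1.4728×10⁷ m.
r₂ = 10970 + 37790 = 48760 km = 4.8760×10⁷ m.
Transfer ellipse a_t = (r₁ + r₂)/2 = 3.174×10⁷ m.
At r₁: circular v_c1 = √(μ/r₁) = 12070 m/s; transfer-periapsis v_p = √[μ(2/r₁ − 1/a_t)] = 14960 m/s.
Δv₁ = v_p − v_c1 = 2890 m/s.
At r₂: circular v_c2 = √(μ/r₂) = 6636 m/s; transfer-apoapsis v_a = √[μ(2/r₂ − 1/a_t)] = 4520 m/s.
Δv₂ = v_c2 − v_a = 2116 m/s.
Total Δv = Δv₁ + Δv₂ = 5006 m/s = 5.006 km/s.

Δv_total ≈ 5.006 km/s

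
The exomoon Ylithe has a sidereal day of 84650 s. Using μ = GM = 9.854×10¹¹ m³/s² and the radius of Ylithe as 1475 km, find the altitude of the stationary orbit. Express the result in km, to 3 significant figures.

A synchronous orbit has period T, so by Kepler's third law a = (μT²/4π²)^(1/3).
μT²/4π² = 9.854×10¹¹ × (8.465×10⁴)² / 39.48 = 1.789×10²⁰ m³.
a = 5.634×10⁶ m = 5634.2 km.
Altitude h = a − R = 5634.2 − 1475 = 4159.2 km.

h_sync ≈ 4160 km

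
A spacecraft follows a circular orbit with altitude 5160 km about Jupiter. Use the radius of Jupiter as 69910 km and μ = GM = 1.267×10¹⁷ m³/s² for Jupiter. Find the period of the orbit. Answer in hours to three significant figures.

r = 69910 + 5160 = 75070 km = 7.5070×10⁷ m.
Kepler's third law: T = 2π√(r³/μ) = 2π√((7.507×10⁷)³ / 1.267×10¹⁷).
r³/μ = 3.339×10⁶ s², so T = 2π × 1.827×10³ = 1.148×10⁴ s.
Converting: 1.148×10⁴ s ÷ 3600 = 3.189 hours.

T ≈ 3.19 hours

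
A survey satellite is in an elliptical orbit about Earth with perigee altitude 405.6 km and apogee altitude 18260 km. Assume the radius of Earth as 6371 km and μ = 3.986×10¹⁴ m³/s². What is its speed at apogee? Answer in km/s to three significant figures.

r_p = 6371 + 405.6 = 6776.6 km = 6.7766×10⁶ m.
r_a = 6371 + 18260 = 24631 km = 2.4631×10⁷ m.
Semi-major axis a = (r_p + r_a)/2 = 15704 km = 1.570×10⁷ m.
Vis-viva: v² = μ(2/r − 1/a) = 3.986×10¹⁴ × (8.120×10⁻⁸ − 6.368×10⁻⁸) = 6.983×10⁶ m²/s².
v = 2643 m/s = 2.643 km/s.

v ≈ 2.64 km/s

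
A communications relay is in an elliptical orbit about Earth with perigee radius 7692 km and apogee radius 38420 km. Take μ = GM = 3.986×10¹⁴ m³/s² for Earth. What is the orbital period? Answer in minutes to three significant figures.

T ≈ 581 minutes

Semi-major axis a = (r_p + r_a)/2 = (7692.0 + 38420)/2 = 23056 km = 2.306×10⁷ m.
By Kepler's third law T = 2π√(a³/μ) = 2π × 5.545×10³ = 3.484×10⁴ s.
= 580.7 minutes.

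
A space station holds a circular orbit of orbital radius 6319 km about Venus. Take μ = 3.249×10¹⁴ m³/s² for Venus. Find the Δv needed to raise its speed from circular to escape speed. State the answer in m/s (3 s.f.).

r = 6319 km = 6.319×10⁶ m.
Circular speed v_c = √(μ/r) = 7171 m/s.
Escape speed v_esc = √(2μ/r) = √2 × v_c = 10140 m/s.
Δv = v_esc − v_c = 2970 m/s.

Δv ≈ 2970 m/s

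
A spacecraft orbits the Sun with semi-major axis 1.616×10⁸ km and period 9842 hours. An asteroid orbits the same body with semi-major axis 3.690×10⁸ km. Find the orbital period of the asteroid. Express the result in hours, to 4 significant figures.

T₂ ≈ 33960 hours

Kepler's third law: T² ∝ a³, so T₂ = T₁ (a₂/a₁)^(3/2).
a₂/a₁ = 2.283, (a₂/a₁)^(3/2) = 3.450.
T₂ = 9842 × 3.450 = 33960 hours.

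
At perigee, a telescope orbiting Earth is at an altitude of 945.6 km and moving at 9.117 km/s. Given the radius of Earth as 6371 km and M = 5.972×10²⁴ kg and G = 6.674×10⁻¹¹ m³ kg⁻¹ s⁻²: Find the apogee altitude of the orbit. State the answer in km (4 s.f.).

μ = GM = 6.674×10⁻¹¹ × 5.972×10²⁴ = 3.986×10¹⁴ m³/s².
r_p = 6371 + 945.6 = 7316.6 km = 7.317×10⁶ m.
Specific energy ε = v²/2 − μ/r = -1.292×10⁷ J/kg, so a = −μ/(2ε) = 1.543×10⁷ m.
The apsides satisfy r_p + r_a = 2a, so the apogee radius is 2a − r_p = 2.354×10⁷ m = 23544 km.
Apogee altitude = 23544 − 6371 = 17173 km.

apogee altitude ≈ 17170 km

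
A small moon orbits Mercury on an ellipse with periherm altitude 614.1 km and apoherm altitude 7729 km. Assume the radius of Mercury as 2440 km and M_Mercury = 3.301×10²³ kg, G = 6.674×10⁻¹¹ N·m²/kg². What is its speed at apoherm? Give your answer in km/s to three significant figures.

μ = GM = 6.674×10⁻¹¹ × 3.301×10²³ = 2.203×10¹³ m³/s².
r_p = 2440 + 614.1 = 3054.1 km = 3.0541×10⁶ m.
r_a = 2440 + 7729 = 10169 km = 1.0169×10⁷ m.
Semi-major axis a = (r_p + r_a)/2 = 6611.6 km = 6.612×10⁶ m.
Vis-viva: v² = μ(2/r − 1/a) = 2.203×10¹³ × (1.967×10⁻⁷ − 1.513×10⁻⁷) = 1.001×10⁶ m²/s².
v = 1000 m/s = 1.000 km/s.

v ≈ 1.00 km/s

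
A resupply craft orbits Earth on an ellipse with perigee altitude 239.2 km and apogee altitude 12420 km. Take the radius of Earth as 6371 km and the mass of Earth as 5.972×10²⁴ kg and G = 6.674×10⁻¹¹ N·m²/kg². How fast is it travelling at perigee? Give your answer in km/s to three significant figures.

v ≈ 9.45 km/s

μ = GM = 6.674×10⁻¹¹ × 5.972×10²⁴ = 3.986×10¹⁴ m³/s².
r_p = 6371 + 239.2 = 6610.2 km = 6.6102×10⁶ m.
r_a = 6371 + 12420 = 18791 km = 1.8791×10⁷ m.
Semi-major axis a = (r_p + r_a)/2 = 12701 km = 1.270×10⁷ m.
Vis-viva: v² = μ(2/r − 1/a) = 3.986×10¹⁴ × (3.026×10⁻⁷ − 7.874×10⁻⁸) = 8.921×10⁷ m²/s².
v = 9445 m/s = 9.445 km/s.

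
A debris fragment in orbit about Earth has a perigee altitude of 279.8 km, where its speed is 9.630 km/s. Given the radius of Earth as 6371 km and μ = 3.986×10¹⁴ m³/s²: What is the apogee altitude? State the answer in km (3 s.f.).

apogee altitude ≈ 16400 km

r_p = 6371 + 279.8 = 6650.8 km = 6.651×10⁶ m.
Specific energy ε = v²/2 − μ/r = -1.356×10⁷ J/kg, so a = −μ/(2ε) = 1.469×10⁷ m.
The apsides satisfy r_p + r_a = 2a, so the apogee radius is 2a − r_p = 2.274×10⁷ m = 22735 km.
Apogee altitude = 22735 − 6371 = 16364 km.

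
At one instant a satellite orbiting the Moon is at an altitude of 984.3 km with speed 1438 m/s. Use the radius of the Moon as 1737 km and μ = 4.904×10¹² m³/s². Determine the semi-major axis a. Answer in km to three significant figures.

a ≈ 3190 km

r = 1737 + 984.3 = 2721.3 km = 2.721×10⁶ m.
Specific orbital energy ε = v²/2 − μ/r = (1438)²/2 − 4.904×10¹²/2.721×10⁶ = -7.682×10⁵ J/kg.
Since ε = −μ/(2a), a = −μ/(2ε) = 3.192×10⁶ m = 3192.1 km.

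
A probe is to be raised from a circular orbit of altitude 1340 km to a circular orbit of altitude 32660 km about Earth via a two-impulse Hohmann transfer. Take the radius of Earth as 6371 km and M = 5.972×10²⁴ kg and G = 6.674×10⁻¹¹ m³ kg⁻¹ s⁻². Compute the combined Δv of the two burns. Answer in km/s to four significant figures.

μ = GM = 6.674×10⁻¹¹ × 5.972×10²⁴ = 3.986×10¹⁴ m³/s².
r₁ = 6371 + 1340 = 7711.0 km = 7.7110×10⁶ m.
r₂ = 6371 + 32660 = 39031 km = 3.9031×10⁷ m.
Transfer ellipse a_t = (r₁ + r₂)/2 = 2.337×10⁷ m.
At r₁: circular v_c1 = √(μ/r₁) = 7189 m/s; transfer-perigee v_p = √[μ(2/r₁ − 1/a_t)] = 9291 m/s.
Δv₁ = v_p − v_c1 = 2102 m/s.
At r₂: circular v_c2 = √(μ/r₂) = 3196 m/s; transfer-apogee v_a = √[μ(2/r₂ − 1/a_t)] = 1836 m/s.
Δv₂ = v_c2 − v_a = 1360 m/s.
Total Δv = Δv₁ + Δv₂ = 3462 m/s = 3.462 km/s.

Δv_total ≈ 3.462 km/s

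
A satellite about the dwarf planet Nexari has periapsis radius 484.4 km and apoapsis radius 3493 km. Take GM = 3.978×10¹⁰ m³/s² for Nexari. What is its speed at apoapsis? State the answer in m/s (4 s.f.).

Semi-major axis a = (r_p + r_a)/2 = 1988.7 km = 1.989×10⁶ m.
Vis-viva: v² = μ(2/r − 1/a) = 3.978×10¹⁰ × (5.726×10⁻⁷ − 5.028×10⁻⁷) = 2.774×10³ m²/s².
v = 52.67 m/s.

v ≈ 52.67 m/s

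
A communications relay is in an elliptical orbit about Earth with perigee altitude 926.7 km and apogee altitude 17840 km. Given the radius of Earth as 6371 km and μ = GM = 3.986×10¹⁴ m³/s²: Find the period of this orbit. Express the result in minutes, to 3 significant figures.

T ≈ 328 minutes

r_p = 6371 + 926.7 = 7297.7 km = 7.2977×10⁶ m.
r_a = 6371 + 17840 = 24211 km = 2.4211×10⁷ m.
Semi-major axis a = (r_p + r_a)/2 = (7297.7 + 24211)/2 = 15754 km = 1.575×10⁷ m.
By Kepler's third law T = 2π√(a³/μ) = 2π × 3.132×10³ = 1.968×10⁴ s.
= 328.0 minutes.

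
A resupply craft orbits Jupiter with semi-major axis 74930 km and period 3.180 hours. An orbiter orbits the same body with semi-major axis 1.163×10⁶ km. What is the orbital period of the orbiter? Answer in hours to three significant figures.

T₂ ≈ 194 hours

Kepler's third law: T² ∝ a³, so T₂ = T₁ (a₂/a₁)^(3/2).
a₂/a₁ = 15.52, (a₂/a₁)^(3/2) = 61.15.
T₂ = 3.180 × 61.15 = 194.5 hours.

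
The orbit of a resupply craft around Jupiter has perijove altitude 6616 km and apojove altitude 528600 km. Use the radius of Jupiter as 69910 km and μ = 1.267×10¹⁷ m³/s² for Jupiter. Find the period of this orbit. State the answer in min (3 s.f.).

T ≈ 1820 min

r_p = 69910 + 6616 = 76526 km = 7.6526×10⁷ m.
r_a = 69910 + 528600 = 598510 km = 5.9851×10⁸ m.
Semi-major axis a = (r_p + r_a)/2 = (76526 + 5.9851×10⁵)/2 = 3.3752×10⁵ km = 3.375×10⁸ m.
By Kepler's third law T = 2π√(a³/μ) = 2π × 1.742×10⁴ = 1.095×10⁵ s.
= 1824 min.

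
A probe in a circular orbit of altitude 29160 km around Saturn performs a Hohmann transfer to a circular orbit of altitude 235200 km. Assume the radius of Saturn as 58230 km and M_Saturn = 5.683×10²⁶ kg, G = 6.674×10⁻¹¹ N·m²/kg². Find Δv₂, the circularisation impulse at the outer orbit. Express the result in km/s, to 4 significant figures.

Δv ≈ 3.667 km/s

μ = GM = 6.674×10⁻¹¹ × 5.683×10²⁶ = 3.793×10¹⁶ m³/s².
r₁ = 58230 + 29160 = 87390 km = 8.7390×10⁷ m.
r₂ = 58230 + 235200 = 293430 km = 2.9343×10⁸ m.
Transfer ellipse a_t = (r₁ + r₂)/2 = 1.904×10⁸ m.
At r₁: circular v_c1 = √(μ/r₁) = 20830 m/s; transfer-perikrone v_p = √[μ(2/r₁ − 1/a_t)] = 25860 m/s.
At r₂: circular v_c2 = √(μ/r₂) = 11370 m/s; transfer-apokrone v_a = √[μ(2/r₂ − 1/a_t)] = 7702 m/s.
Δv₂ = v_c2 − v_a = 3667 m/s.
= 3.667 km/s.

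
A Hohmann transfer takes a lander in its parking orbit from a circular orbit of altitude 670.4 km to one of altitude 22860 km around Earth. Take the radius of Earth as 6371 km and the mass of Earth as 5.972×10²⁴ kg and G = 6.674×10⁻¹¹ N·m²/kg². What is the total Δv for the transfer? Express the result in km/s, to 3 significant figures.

μ = GM = 6.674×10⁻¹¹ × 5.972×10²⁴ = 3.986×10¹⁴ m³/s².
r₁ = 6371 + 670.4 = 7041.4 km = 7.0414×10⁶ m.
r₂ = 6371 + 22860 = 29231 km = 2.9231×10⁷ m.
Transfer ellipse a_t = (r₁ + r₂)/2 = 1.814×10⁷ m.
At r₁: circular v_c1 = √(μ/r₁) = 7524 m/s; transfer-perigee v_p = √[μ(2/r₁ − 1/a_t)] = 9552 m/s.
Δv₁ = v_p − v_c1 = 2028 m/s.
At r₂: circular v_c2 = √(μ/r₂) = 3693 m/s; transfer-apogee v_a = √[μ(2/r₂ − 1/a_t)] = 2301 m/s.
Δv₂ = v_c2 − v_a = 1392 m/s.
Total Δv = Δv₁ + Δv₂ = 3420 m/s = 3.420 km/s.

Δv_total ≈ 3.42 km/s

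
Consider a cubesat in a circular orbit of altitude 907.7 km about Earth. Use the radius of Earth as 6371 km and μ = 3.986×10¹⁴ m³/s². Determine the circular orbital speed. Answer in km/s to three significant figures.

r = 6371 + 907.7 = 7278.7 km = 7.2787×10⁶ m.
For a circular orbit v = √(μ/r) = √(3.986×10¹⁴ / 7.279×10⁶) = √(5.476×10⁷) = 7400 m/s.
That is 7.400 km/s.

v ≈ 7.40 km/s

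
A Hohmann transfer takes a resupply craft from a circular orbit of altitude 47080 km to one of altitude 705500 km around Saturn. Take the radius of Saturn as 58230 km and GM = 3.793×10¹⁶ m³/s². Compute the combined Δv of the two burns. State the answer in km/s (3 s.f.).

r₁ = 58230 + 47080 = 105310 km = 1.0531×10⁸ m.
r₂ = 58230 + 705500 = 763730 km = 7.6373×10⁸ m.
Transfer ellipse a_t = (r₁ + r₂)/2 = 4.345×10⁸ m.
At r₁: circular v_c1 = √(μ/r₁) = 18980 m/s; transfer-perikrone v_p = √[μ(2/r₁ − 1/a_t)] = 25160 m/s.
Δv₁ = v_p − v_c1 = 6182 m/s.
At r₂: circular v_c2 = √(μ/r₂) = 7047 m/s; transfer-apokrone v_a = √[μ(2/r₂ − 1/a_t)] = 3469 m/s.
Δv₂ = v_c2 − v_a = 3578 m/s.
Total Δv = Δv₁ + Δv₂ = 9760 m/s = 9.760 km/s.

Δv_total ≈ 9.76 km/s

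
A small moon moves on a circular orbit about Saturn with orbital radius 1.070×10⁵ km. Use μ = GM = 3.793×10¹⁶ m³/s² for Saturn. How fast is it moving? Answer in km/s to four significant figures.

v ≈ 18.83 km/s

r = 1.070×10⁵ km = 1.070×10⁸ m.
For a circular orbit v = √(μ/r) = √(3.793×10¹⁶ / 1.070×10⁸) = √(3.545×10⁸) = 18830 m/s.
That is 18.83 km/s.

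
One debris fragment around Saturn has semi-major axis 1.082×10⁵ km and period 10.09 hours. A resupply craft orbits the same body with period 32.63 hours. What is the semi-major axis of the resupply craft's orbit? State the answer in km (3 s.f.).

Kepler's third law: a³ ∝ T², so a₂ = a₁ (T₂/T₁)^(2/3).
T₂/T₁ = 3.234, (T₂/T₁)^(2/3) = 2.187.
a₂ = 1.082×10⁵ × 2.187 = 2.366×10⁵ km.

a₂ ≈ 2.37×10⁵ km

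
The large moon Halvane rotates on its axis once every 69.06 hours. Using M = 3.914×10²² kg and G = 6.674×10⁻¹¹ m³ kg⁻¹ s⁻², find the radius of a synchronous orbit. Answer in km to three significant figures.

r_sync ≈ 16000 km

μ = GM = 6.674×10⁻¹¹ × 3.914×10²² = 2.612×10¹² m³/s².
T = 69.06 hours = 2.486×10⁵ s.
A synchronous orbit has period T, so by Kepler's third law a = (μT²/4π²)^(1/3).
μT²/4π² = 2.612×10¹² × (2.486×10⁵)² / 39.48 = 4.090×10²¹ m³.
a = 1.599×10⁷ m = 15992 km.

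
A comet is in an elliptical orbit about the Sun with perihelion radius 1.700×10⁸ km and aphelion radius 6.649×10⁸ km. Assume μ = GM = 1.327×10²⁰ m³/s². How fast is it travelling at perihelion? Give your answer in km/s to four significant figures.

Semi-major axis a = (r_p + r_a)/2 = 4.1745×10⁸ km = 4.174×10¹¹ m.
Vis-viva: v² = μ(2/r − 1/a) = 1.327×10²⁰ × (1.176×10⁻¹¹ − 2.395×10⁻¹²) = 1.243×10⁹ m²/s².
v = 35260 m/s = 35.26 km/s.

v ≈ 35.26 km/s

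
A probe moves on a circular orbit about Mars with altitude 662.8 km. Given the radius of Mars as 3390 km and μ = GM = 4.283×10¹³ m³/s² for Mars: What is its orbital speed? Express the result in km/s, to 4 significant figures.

v ≈ 3.251 km/s

r = 3390 + 662.8 = 4052.8 km = 4.0528×10⁶ m.
For a circular orbit v = √(μ/r) = √(4.283×10¹³ / 4.053×10⁶) = √(1.057×10⁷) = 3251 m/s.
That is 3.251 km/s.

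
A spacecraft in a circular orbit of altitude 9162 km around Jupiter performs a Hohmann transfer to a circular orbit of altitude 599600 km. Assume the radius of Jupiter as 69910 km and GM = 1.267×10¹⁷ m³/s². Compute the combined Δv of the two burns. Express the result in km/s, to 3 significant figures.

r₁ = 69910 + 9162 = 79072 km = 7.9072×10⁷ m.
r₂ = 69910 + 599600 = 669510 km = 6.6951×10⁸ m.
Transfer ellipse a_t = (r₁ + r₂)/2 = 3.743×10⁸ m.
At r₁: circular v_c1 = √(μ/r₁) = 40030 m/s; transfer-perijove v_p = √[μ(2/r₁ − 1/a_t)] = 53540 m/s.
Δv₁ = v_p − v_c1 = 13510 m/s.
At r₂: circular v_c2 = √(μ/r₂) = 13760 m/s; transfer-apojove v_a = √[μ(2/r₂ − 1/a_t)] = 6323 m/s.
Δv₂ = v_c2 − v_a = 7434 m/s.
Total Δv = Δv₁ + Δv₂ = 20940 m/s = 20.94 km/s.

Δv_total ≈ 20.9 km/s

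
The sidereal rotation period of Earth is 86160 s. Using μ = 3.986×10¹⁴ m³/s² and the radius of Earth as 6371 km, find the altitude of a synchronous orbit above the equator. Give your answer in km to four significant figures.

h_sync ≈ 35790 km

A synchronous orbit has period T, so by Kepler's third law a = (μT²/4π²)^(1/3).
μT²/4π² = 3.986×10¹⁴ × (8.616×10⁴)² / 39.48 = 7.495×10²² m³.
a = 4.216×10⁷ m = 42163 km.
Altitude h = a − R = 42163 − 6371 = 35792 km.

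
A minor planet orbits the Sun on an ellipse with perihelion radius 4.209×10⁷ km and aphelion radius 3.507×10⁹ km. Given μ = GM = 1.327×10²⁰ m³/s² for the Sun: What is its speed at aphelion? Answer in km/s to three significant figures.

v ≈ 0.947 km/s

Semi-major axis a = (r_p + r_a)/2 = 1.7745×10⁹ km = 1.775×10¹² m.
Vis-viva: v² = μ(2/r − 1/a) = 1.327×10²⁰ × (5.703×10⁻¹³ − 5.635×10⁻¹³) = 8.975×10⁵ m²/s².
v = 947.4 m/s = 0.9474 km/s.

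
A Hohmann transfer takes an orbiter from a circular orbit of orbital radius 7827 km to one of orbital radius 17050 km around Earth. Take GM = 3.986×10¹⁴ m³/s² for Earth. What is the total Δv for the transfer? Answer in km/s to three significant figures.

Δv_total ≈ 2.22 km/s

r₁ = 7827 km = 7.827×10⁶ m.
r₂ = 17050 km = 1.705×10⁷ m.
Transfer ellipse a_t = (r₁ + r₂)/2 = 1.244×10⁷ m.
At r₁: circular v_c1 = √(μ/r₁) = 7136 m/s; transfer-perigee v_p = √[μ(2/r₁ − 1/a_t)] = 8355 m/s.
Δv₁ = v_p − v_c1 = 1219 m/s.
At r₂: circular v_c2 = √(μ/r₂) = 4835 m/s; transfer-apogee v_a = √[μ(2/r₂ − 1/a_t)] = 3835 m/s.
Δv₂ = v_c2 − v_a = 999.6 m/s.
Total Δv = Δv₁ + Δv₂ = 2218 m/s = 2.218 km/s.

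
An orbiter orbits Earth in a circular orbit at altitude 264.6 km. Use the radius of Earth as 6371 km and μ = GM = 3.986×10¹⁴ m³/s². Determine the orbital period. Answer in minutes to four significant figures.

T ≈ 89.66 minutes

r = 6371 + 264.6 = 6635.6 km = 6.6356×10⁶ m.
Kepler's third law: T = 2π√(r³/μ) = 2π√((6.636×10⁶)³ / 3.986×10¹⁴).
r³/μ = 7.330×10⁵ s², so T = 2π × 8.562×10² = 5.379×10³ s.
Converting: 5.379×10³ s ÷ 60.00 = 89.66 minutes.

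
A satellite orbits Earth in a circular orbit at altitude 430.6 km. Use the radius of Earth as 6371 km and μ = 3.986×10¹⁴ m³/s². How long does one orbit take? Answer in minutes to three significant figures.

r = 6371 + 430.6 = 6801.6 km = 6.8016×10⁶ m.
Kepler's third law: T = 2π√(r³/μ) = 2π√((6.802×10⁶)³ / 3.986×10¹⁴).
r³/μ = 7.894×10⁵ s², so T = 2π × 8.885×10² = 5.582×10³ s.
Converting: 5.582×10³ s ÷ 60.00 = 93.04 minutes.

T ≈ 93.0 minutes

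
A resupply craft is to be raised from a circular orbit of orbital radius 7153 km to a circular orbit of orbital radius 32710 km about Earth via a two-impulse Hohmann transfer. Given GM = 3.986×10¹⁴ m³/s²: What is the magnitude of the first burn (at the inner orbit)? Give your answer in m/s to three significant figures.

Δv ≈ 2100 m/s

r₁ = 7153 km = 7.153×10⁶ m.
r₂ = 32710 km = 3.271×10⁷ m.
Transfer ellipse a_t = (r₁ + r₂)/2 = 1.993×10⁷ m.
At r₁: circular v_c1 = √(μ/r₁) = 7465 m/s; transfer-perigee v_p = √[μ(2/r₁ − 1/a_t)] = 9563 m/s.
Δv₁ = v_p − v_c1 = 2098 m/s.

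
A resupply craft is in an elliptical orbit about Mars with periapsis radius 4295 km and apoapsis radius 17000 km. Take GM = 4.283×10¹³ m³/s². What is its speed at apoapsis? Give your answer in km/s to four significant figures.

v ≈ 1.008 km/s

Semi-major axis a = (r_p + r_a)/2 = 10648 km = 1.065×10⁷ m.
Vis-viva: v² = μ(2/r − 1/a) = 4.283×10¹³ × (1.176×10⁻⁷ − 9.392×10⁻⁸) = 1.016×10⁶ m²/s².
v = 1008 m/s = 1.008 km/s.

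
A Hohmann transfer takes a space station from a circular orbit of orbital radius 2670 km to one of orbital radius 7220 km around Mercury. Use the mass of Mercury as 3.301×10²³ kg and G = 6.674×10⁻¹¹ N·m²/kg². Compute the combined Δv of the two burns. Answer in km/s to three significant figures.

Δv_total ≈ 1.06 km/s

μ = GM = 6.674×10⁻¹¹ × 3.301×10²³ = 2.203×10¹³ m³/s².
r₁ = 2670 km = 2.670×10⁶ m.
r₂ = 7220 km = 7.220×10⁶ m.
Transfer ellipse a_t = (r₁ + r₂)/2 = 4.945×10⁶ m.
At r₁: circular v_c1 = √(μ/r₁) = 2873 m/s; transfer-periherm v_p = √[μ(2/r₁ − 1/a_t)] = 3471 m/s.
Δv₁ = v_p − v_c1 = 598.4 m/s.
At r₂: circular v_c2 = √(μ/r₂) = 1747 m/s; transfer-apoherm v_a = √[μ(2/r₂ − 1/a_t)] = 1284 m/s.
Δv₂ = v_c2 − v_a = 463.2 m/s.
Total Δv = Δv₁ + Δv₂ = 1062 m/s = 1.062 km/s.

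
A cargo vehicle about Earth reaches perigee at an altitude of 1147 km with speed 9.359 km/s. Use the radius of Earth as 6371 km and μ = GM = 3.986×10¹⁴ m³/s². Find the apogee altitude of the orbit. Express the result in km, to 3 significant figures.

r_p = 6371 + 1147 = 7518.0 km = 7.518×10⁶ m.
Specific energy ε = v²/2 − μ/r = -9.224×10⁶ J/kg, so a = −μ/(2ε) = 2.161×10⁷ m.
The apsides satisfy r_p + r_a = 2a, so the apogee radius is 2a − r_p = 3.570×10⁷ m = 35695 km.
Apogee altitude = 35695 − 6371 = 29324 km.

apogee altitude ≈ 29300 km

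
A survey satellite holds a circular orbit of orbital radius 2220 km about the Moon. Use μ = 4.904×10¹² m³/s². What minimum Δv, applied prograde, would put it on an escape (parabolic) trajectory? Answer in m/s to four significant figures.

Δv ≈ 615.6 m/s

r = 2220 km = 2.220×10⁶ m.
Circular speed v_c = √(μ/r) = 1486 m/s.
Escape speed v_esc = √(2μ/r) = √2 × v_c = 2102 m/s.
Δv = v_esc − v_c = 615.6 m/s.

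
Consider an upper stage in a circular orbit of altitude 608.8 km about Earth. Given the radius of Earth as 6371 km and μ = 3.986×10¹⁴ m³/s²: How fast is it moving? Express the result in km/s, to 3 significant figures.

r = 6371 + 608.8 = 6979.8 km = 6.9798×10⁶ m.
For a circular orbit v = √(μ/r) = √(3.986×10¹⁴ / 6.980×10⁶) = √(5.711×10⁷) = 7557 m/s.
That is 7.557 km/s.

v ≈ 7.56 km/s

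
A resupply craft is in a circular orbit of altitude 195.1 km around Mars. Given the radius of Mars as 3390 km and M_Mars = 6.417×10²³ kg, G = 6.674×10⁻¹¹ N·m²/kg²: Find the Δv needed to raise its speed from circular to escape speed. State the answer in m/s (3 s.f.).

μ = GM = 6.674×10⁻¹¹ × 6.417×10²³ = 4.283×10¹³ m³/s².
r = 3390 + 195.1 = 3585.1 km = 3.5851×10⁶ m.
Circular speed v_c = √(μ/r) = 3456 m/s.
Escape speed v_esc = √(2μ/r) = √2 × v_c = 4888 m/s.
Δv = v_esc − v_c = 1432 m/s.

Δv ≈ 1430 m/s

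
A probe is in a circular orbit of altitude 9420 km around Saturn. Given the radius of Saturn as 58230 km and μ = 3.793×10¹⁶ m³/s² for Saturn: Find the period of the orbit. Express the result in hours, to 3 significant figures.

T ≈ 4.99 hours

r = 58230 + 9420 = 67650 km = 6.7650×10⁷ m.
Kepler's third law: T = 2π√(r³/μ) = 2π√((6.765×10⁷)³ / 3.793×10¹⁶).
r³/μ = 8.162×10⁶ s², so T = 2π × 2.857×10³ = 1.795×10⁴ s.
Converting: 1.795×10⁴ s ÷ 3600 = 4.986 hours.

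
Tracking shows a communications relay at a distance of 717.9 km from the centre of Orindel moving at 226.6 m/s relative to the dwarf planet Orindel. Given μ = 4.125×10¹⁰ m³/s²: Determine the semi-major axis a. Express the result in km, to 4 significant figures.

a ≈ 648.9 km

r = 7.179×10⁵ m.
Vis-viva rearranged: 1/a = 2/r − v²/μ = 2.786×10⁻⁶ − 1.245×10⁻⁶ = 1.541×10⁻⁶ m⁻¹.
a = 6.489×10⁵ m = 648.88 km.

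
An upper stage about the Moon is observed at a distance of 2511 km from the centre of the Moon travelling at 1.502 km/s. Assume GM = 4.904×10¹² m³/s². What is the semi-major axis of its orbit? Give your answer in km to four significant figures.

a ≈ 2972 km

r = 2.511×10⁶ m.
Vis-viva rearranged: 1/a = 2/r − v²/μ = 7.965×10⁻⁷ − 4.600×10⁻⁷ = 3.365×10⁻⁷ m⁻¹.
a = 2.972×10⁶ m = 2972.1 km.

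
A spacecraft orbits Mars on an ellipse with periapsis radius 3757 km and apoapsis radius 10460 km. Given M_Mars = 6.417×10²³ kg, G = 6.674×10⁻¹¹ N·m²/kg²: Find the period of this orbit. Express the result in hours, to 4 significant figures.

T ≈ 5.055 hours

μ = GM = 6.674×10⁻¹¹ × 6.417×10²³ = 4.283×10¹³ m³/s².
Semi-major axis a = (r_p + r_a)/2 = (3757.0 + 10460)/2 = 7108.5 km = 7.108×10⁶ m.
By Kepler's third law T = 2π√(a³/μ) = 2π × 2.896×10³ = 1.820×10⁴ s.
= 5.055 hours.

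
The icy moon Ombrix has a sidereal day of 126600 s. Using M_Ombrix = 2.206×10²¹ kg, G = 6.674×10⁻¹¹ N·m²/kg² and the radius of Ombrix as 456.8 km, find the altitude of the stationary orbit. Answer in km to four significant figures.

h_sync ≈ 3453 km

μ = GM = 6.674×10⁻¹¹ × 2.206×10²¹ = 1.472×10¹¹ m³/s².
A synchronous orbit has period T, so by Kepler's third law a = (μT²/4π²)^(1/3).
μT²/4π² = 1.472×10¹¹ × (1.266×10⁵)² / 39.48 = 5.977×10¹⁹ m³.
a = 3.910×10⁶ m = 3909.9 km.
Altitude h = a − R = 3909.9 − 456.8 = 3453.1 km.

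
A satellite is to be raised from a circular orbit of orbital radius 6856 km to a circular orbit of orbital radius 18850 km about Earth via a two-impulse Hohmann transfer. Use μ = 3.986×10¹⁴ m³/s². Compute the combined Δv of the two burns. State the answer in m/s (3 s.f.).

r₁ = 6856 km = 6.856×10⁶ m.
r₂ = 18850 km = 1.885×10⁷ m.
Transfer ellipse a_t = (r₁ + r₂)/2 = 1.285×10⁷ m.
At r₁: circular v_c1 = √(μ/r₁) = 7625 m/s; transfer-perigee v_p = √[μ(2/r₁ − 1/a_t)] = 9234 m/s.
Δv₁ = v_p − v_c1 = 1609 m/s.
At r₂: circular v_c2 = √(μ/r₂) = 4598 m/s; transfer-apogee v_a = √[μ(2/r₂ − 1/a_t)] = 3359 m/s.
Δv₂ = v_c2 − v_a = 1240 m/s.
Total Δv = Δv₁ + Δv₂ = 2849 m/s.

Δv_total ≈ 2850 m/s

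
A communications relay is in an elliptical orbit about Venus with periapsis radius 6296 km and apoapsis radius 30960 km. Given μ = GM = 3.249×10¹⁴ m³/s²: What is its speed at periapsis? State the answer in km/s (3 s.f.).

v ≈ 9.26 km/s

Semi-major axis a = (r_p + r_a)/2 = 18628 km = 1.863×10⁷ m.
Vis-viva: v² = μ(2/r − 1/a) = 3.249×10¹⁴ × (3.177×10⁻⁷ − 5.368×10⁻⁸) = 8.577×10⁷ m²/s².
v = 9261 m/s = 9.261 km/s.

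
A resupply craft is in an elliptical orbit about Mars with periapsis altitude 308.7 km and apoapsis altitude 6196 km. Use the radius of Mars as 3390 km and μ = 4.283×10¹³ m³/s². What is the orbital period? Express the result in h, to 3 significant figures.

r_p = 3390 + 308.7 = 3698.7 km = 3.6987×10⁶ m.
r_a = 3390 + 6196 = 9586.0 km = 9.5860×10⁶ m.
Semi-major axis a = (r_p + r_a)/2 = (3698.7 + 9586.0)/2 = 6642.4 km = 6.642×10⁶ m.
By Kepler's third law T = 2π√(a³/μ) = 2π × 2.616×10³ = 1.644×10⁴ s.
= 4.565 h.

T ≈ 4.57 h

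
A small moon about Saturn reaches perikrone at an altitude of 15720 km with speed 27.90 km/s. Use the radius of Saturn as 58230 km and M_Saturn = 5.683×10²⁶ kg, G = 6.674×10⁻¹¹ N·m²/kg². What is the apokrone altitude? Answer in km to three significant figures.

μ = GM = 6.674×10⁻¹¹ × 5.683×10²⁶ = 3.793×10¹⁶ m³/s².
r_p = 58230 + 15720 = 73950 km = 7.395×10⁷ m.
Specific energy ε = v²/2 − μ/r = -1.237×10⁸ J/kg, so a = −μ/(2ε) = 1.533×10⁸ m.
The apsides satisfy r_p + r_a = 2a, so the apokrone radius is 2a − r_p = 2.327×10⁸ m = 2.3270×10⁵ km.
Apokrone altitude = 2.3270×10⁵ − 58230 = 1.7447×10⁵ km.

apokrone altitude ≈ 1.74×10⁵ km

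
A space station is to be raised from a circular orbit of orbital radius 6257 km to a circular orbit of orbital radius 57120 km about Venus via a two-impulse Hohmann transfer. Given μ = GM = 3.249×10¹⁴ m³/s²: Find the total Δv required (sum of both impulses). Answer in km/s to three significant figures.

r₁ = 6257 km = 6.257×10⁶ m.
r₂ = 57120 km = 5.712×10⁷ m.
Transfer ellipse a_t = (r₁ + r₂)/2 = 3.169×10⁷ m.
At r₁: circular v_c1 = √(μ/r₁) = 7206 m/s; transfer-periapsis v_p = √[μ(2/r₁ − 1/a_t)] = 9675 m/s.
Δv₁ = v_p − v_c1 = 2469 m/s.
At r₂: circular v_c2 = √(μ/r₂) = 2385 m/s; transfer-apoapsis v_a = √[μ(2/r₂ − 1/a_t)] = 1060 m/s.
Δv₂ = v_c2 − v_a = 1325 m/s.
Total Δv = Δv₁ + Δv₂ = 3794 m/s = 3.794 km/s.

Δv_total ≈ 3.79 km/s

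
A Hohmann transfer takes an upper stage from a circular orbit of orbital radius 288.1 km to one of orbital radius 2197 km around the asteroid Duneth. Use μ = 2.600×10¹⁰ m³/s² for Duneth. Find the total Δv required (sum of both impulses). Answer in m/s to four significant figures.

Δv_total ≈ 155.5 m/s

r₁ = 288.1 km = 2.881×10⁵ m.
r₂ = 2197 km = 2.197×10⁶ m.
Transfer ellipse a_t = (r₁ + r₂)/2 = 1.243×10⁶ m.
At r₁: circular v_c1 = √(μ/r₁) = 300.4 m/s; transfer-periapsis v_p = √[μ(2/r₁ − 1/a_t)] = 399.5 m/s.
Δv₁ = v_p − v_c1 = 99.05 m/s.
At r₂: circular v_c2 = √(μ/r₂) = 108.8 m/s; transfer-apoapsis v_a = √[μ(2/r₂ − 1/a_t)] = 52.38 m/s.
Δv₂ = v_c2 − v_a = 56.40 m/s.
Total Δv = Δv₁ + Δv₂ = 155.5 m/s.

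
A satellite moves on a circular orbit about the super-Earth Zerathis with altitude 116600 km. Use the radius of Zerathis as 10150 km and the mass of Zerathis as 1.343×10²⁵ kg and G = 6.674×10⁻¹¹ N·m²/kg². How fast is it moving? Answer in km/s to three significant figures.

v ≈ 2.66 km/s

μ = GM = 6.674×10⁻¹¹ × 1.343×10²⁵ = 8.963×10¹⁴ m³/s².
r = 10150 + 116600 = 126750 km = 1.2675×10⁸ m.
For a circular orbit v = √(μ/r) = √(8.963×10¹⁴ / 1.268×10⁸) = √(7.072×10⁶) = 2659 m/s.
That is 2.659 km/s.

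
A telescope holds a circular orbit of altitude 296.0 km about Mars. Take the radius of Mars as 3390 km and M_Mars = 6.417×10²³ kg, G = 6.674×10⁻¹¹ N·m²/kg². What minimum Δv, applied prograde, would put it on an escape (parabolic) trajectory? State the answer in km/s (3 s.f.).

Δv ≈ 1.41 km/s

μ = GM = 6.674×10⁻¹¹ × 6.417×10²³ = 4.283×10¹³ m³/s².
r = 3390 + 296.0 = 3686.0 km = 3.6860×10⁶ m.
Circular speed v_c = √(μ/r) = 3409 m/s.
Escape speed v_esc = √(2μ/r) = √2 × v_c = 4821 m/s.
Δv = v_esc − v_c = 1412 m/s = 1.412 km/s.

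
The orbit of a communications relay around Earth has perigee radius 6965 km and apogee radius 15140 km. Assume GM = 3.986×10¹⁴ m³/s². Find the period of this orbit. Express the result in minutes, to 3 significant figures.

T ≈ 193 minutes

Semi-major axis a = (r_p + r_a)/2 = (6965.0 + 15140)/2 = 11052 km = 1.105×10⁷ m.
By Kepler's third law T = 2π√(a³/μ) = 2π × 1.840×10³ = 1.156×10⁴ s.
= 192.7 minutes.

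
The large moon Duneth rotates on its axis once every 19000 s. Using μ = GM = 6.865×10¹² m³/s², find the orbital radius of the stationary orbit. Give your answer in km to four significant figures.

r_sync ≈ 3974 km

A synchronous orbit has period T, so by Kepler's third law a = (μT²/4π²)^(1/3).
μT²/4π² = 6.865×10¹² × (1.900×10⁴)² / 39.48 = 6.278×10¹⁹ m³.
a = 3.974×10⁶ m = 3974.3 km.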